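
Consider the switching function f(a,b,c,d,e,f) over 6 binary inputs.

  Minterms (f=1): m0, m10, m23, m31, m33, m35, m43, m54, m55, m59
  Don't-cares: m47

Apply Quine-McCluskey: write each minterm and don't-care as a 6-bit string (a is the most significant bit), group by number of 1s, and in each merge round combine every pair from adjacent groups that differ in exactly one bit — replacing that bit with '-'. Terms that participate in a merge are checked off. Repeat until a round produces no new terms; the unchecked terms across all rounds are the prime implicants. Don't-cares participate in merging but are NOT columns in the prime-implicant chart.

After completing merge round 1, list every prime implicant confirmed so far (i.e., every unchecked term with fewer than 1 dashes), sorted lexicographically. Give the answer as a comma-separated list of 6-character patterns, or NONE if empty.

000000, 001010

size-2^0 implicants → 000000  001010  010111(✓)  011111(✓)  100001(✓)  100011(✓)  101011(✓)  101111(✓)  110110(✓)  110111(✓)  111011(✓)
size-2^1 implicants → -10111  01-111  1-1011  10-011  1000-1  101-11  11011-
Unchecked terms (primes): -10111, 000000, 001010, 01-111, 1-1011, 10-011, 1000-1, 101-11, 11011-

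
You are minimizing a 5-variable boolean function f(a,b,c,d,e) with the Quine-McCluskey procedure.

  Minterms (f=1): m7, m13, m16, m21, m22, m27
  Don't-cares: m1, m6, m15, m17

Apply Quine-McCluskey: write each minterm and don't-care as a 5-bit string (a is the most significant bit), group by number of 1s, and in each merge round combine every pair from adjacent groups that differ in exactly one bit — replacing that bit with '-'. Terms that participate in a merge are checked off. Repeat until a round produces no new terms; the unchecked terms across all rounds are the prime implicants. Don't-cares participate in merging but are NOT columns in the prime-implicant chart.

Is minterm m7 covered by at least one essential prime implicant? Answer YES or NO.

NO

[col 0] 00001*, 00110*, 00111*, 01101*, 01111*, 10000*, 10001*, 10101*, 10110*, 11011
[col 1] -0001, -0110, 0-111, 0011-, 011-1, 10-01, 1000-
Prime implicants: -0001, -0110, 0-111, 0011-, 011-1, 10-01, 1000-, 11011
PI chart (minterm → PIs covering it):
  7 | 0-111,0011-
  13 | 011-1  (sole → essential)
  16 | 1000-  (sole → essential)
  21 | 10-01  (sole → essential)
  22 | -0110  (sole → essential)
  27 | 11011  (sole → essential)
Essential prime implicants: -0110, 011-1, 10-01, 1000-, 11011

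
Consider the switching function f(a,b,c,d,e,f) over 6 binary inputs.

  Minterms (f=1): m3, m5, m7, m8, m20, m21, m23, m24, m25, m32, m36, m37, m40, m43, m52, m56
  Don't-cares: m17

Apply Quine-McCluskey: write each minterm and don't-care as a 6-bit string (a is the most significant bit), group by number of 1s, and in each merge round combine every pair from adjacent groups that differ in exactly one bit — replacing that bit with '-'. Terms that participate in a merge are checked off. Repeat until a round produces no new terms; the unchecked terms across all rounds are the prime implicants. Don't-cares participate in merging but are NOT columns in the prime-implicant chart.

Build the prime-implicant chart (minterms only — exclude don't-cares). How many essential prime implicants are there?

4

Round 0: 000011✓ 000101✓ 000111✓ 001000✓ 010001✓ 010100✓ 010101✓ 010111✓ 011000✓ 011001✓ 100000✓ 100100✓ 100101✓ 101000✓ 101011 110100✓ 111000✓
Round 1: -00101 -01000✓ -10100 -11000✓ 0-0101✓ 0-0111✓ 0-1000✓ 000-11 0001-1✓ 01-001 010-01 0101-1✓ 01010- 01100- 1-0100 1-1000✓ 10-000 100-00 10010-
Round 2: --1000 0-01-1
PIs = {--1000, -00101, -10100, 0-01-1, 000-11, 01-001, 010-01, 01010-, 01100-, 1-0100, 10-000, 100-00, 10010-, 101011}
Coverage chart:
  m3: 000-11 ←essential
  m5: -00101,0-01-1
  m7: 0-01-1,000-11
  m8: --1000 ←essential
  m20: -10100,01010-
  m21: 0-01-1,010-01,01010-
  m23: 0-01-1 ←essential
  m24: --1000,01100-
  m25: 01-001,01100-
  m32: 10-000,100-00
  m36: 1-0100,100-00,10010-
  m37: -00101,10010-
  m40: --1000,10-000
  m43: 101011 ←essential
  m52: -10100,1-0100
  m56: --1000 ←essential
Essential: --1000, 0-01-1, 000-11, 101011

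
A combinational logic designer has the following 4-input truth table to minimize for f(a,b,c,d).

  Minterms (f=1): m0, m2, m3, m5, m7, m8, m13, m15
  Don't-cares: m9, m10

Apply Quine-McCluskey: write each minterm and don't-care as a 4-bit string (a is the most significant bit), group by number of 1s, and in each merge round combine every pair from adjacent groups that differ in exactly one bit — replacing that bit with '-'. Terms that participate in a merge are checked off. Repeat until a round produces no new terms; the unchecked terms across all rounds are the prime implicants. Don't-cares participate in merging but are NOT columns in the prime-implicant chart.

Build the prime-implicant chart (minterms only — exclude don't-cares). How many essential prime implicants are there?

2

[col 0] 0000*, 0010*, 0011*, 0101*, 0111*, 1000*, 1001*, 1010*, 1101*, 1111*
[col 1] -000*, -010*, -101*, -111*, 0-11, 00-0*, 001-, 01-1*, 1-01, 10-0*, 100-, 11-1*
[col 2] -0-0, -1-1
Prime implicants: -0-0, -1-1, 0-11, 001-, 1-01, 100-
PI chart (minterm → PIs covering it):
  0 | -0-0  (sole → essential)
  2 | -0-0,001-
  3 | 0-11,001-
  5 | -1-1  (sole → essential)
  7 | -1-1,0-11
  8 | -0-0,100-
  13 | -1-1,1-01
  15 | -1-1  (sole → essential)
Essential prime implicants: -0-0, -1-1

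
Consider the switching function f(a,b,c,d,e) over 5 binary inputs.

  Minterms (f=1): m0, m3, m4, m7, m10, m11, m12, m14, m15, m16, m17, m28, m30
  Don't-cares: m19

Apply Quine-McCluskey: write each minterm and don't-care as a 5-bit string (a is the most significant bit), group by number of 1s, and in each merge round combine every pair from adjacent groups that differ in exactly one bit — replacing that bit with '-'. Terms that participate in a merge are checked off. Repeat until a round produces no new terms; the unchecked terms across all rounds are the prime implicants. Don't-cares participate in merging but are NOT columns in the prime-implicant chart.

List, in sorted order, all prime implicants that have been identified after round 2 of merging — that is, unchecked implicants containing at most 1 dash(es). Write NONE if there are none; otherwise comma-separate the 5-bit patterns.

-0000, -0011, 0-100, 00-00, 100-1, 1000-

size-2^0 implicants → 00000(✓)  00011(✓)  00100(✓)  00111(✓)  01010(✓)  01011(✓)  01100(✓)  01110(✓)  01111(✓)  10000(✓)  10001(✓)  10011(✓)  11100(✓)  11110(✓)
size-2^1 implicants → -0000  -0011  -1100(✓)  -1110(✓)  0-011(✓)  0-100  0-111(✓)  00-00  00-11(✓)  01-10(✓)  01-11(✓)  0101-(✓)  011-0(✓)  0111-(✓)  100-1  1000-  111-0(✓)
size-2^2 implicants → -11-0  0--11  01-1-
Unchecked terms (primes): -0000, -0011, -11-0, 0--11, 0-100, 00-00, 01-1-, 100-1, 1000-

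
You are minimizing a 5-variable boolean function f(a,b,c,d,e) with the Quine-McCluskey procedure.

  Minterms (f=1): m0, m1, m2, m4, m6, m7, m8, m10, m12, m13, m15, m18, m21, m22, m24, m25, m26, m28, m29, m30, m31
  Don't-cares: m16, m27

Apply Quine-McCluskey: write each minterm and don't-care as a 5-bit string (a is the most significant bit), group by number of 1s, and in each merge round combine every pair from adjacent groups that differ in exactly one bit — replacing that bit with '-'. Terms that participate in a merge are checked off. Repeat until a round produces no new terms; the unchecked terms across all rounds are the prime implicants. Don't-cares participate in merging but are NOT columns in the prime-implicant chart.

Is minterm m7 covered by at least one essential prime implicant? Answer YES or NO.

NO

[col 0] 00000*, 00001*, 00010*, 00100*, 00110*, 00111*, 01000*, 01010*, 01100*, 01101*, 01111*, 10000*, 10010*, 10101*, 10110*, 11000*, 11001*, 11010*, 11011*, 11100*, 11101*, 11110*, 11111*
[col 1] -0000*, -0010*, -0110*, -1000*, -1010*, -1100*, -1101*, -1111*, 0-000*, 0-010*, 0-100*, 0-111, 00-00*, 00-10*, 000-0*, 0000-, 001-0*, 0011-, 01-00*, 010-0*, 011-1*, 0110-*, 1-000*, 1-010*, 1-101, 1-110*, 10-10*, 100-0*, 11-00*, 11-01*, 11-10*, 11-11*, 110-0*, 110-1*, 1100-*, 1101-*, 111-0*, 111-1*, 1110-*, 1111-*
[col 2] --000*, --010*, -0-10, -00-0*, -1-00, -10-0*, -11-1, -110-, 0--00, 0-0-0*, 00--0, 1--10, 1-0-0*, 11--0*, 11--1*, 11-0-*, 11-1-*, 110--*, 111--*
[col 3] --0-0, 11---
Prime implicants: --0-0, -0-10, -1-00, -11-1, -110-, 0--00, 0-111, 00--0, 0000-, 0011-, 1--10, 1-101, 11---
PI chart (minterm → PIs covering it):
  0 | --0-0,0--00,00--0,0000-
  1 | 0000-  (sole → essential)
  2 | --0-0,-0-10,00--0
  4 | 0--00,00--0
  6 | -0-10,00--0,0011-
  7 | 0-111,0011-
  8 | --0-0,-1-00,0--00
  10 | --0-0  (sole → essential)
  12 | -1-00,-110-,0--00
  13 | -11-1,-110-
  15 | -11-1,0-111
  18 | --0-0,-0-10,1--10
  21 | 1-101  (sole → essential)
  22 | -0-10,1--10
  24 | --0-0,-1-00,11---
  25 | 11---  (sole → essential)
  26 | --0-0,1--10,11---
  28 | -1-00,-110-,11---
  29 | -11-1,-110-,1-101,11---
  30 | 1--10,11---
  31 | -11-1,11---
Essential prime implicants: --0-0, 0000-, 1-101, 11---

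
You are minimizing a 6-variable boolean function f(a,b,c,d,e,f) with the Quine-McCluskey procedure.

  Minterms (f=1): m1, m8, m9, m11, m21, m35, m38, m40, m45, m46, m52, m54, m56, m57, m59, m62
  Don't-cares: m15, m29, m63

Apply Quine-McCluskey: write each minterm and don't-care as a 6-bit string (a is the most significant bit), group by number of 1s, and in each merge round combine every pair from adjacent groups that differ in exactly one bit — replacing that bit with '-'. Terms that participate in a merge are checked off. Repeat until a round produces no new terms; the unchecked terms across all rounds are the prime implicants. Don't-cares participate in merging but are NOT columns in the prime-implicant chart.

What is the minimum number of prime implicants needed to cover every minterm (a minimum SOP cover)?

[col 0] 000001*, 001000*, 001001*, 001011*, 001111*, 010101*, 011101*, 100011, 100110*, 101000*, 101101, 101110*, 110100*, 110110*, 111000*, 111001*, 111011*, 111110*, 111111*
[col 1] -01000, 00-001, 001-11, 0010-1, 00100-, 01-101, 1-0110*, 1-1000, 1-1110*, 10-110*, 11-110*, 1101-0, 111-11, 1110-1, 11100-, 11111-
[col 2] 1--110
Prime implicants: -01000, 00-001, 001-11, 0010-1, 00100-, 01-101, 1--110, 1-1000, 100011, 101101, 1101-0, 111-11, 1110-1, 11100-, 11111-
PI chart (minterm → PIs covering it):
  1 | 00-001  (sole → essential)
  8 | -01000,00100-
  9 | 00-001,0010-1,00100-
  11 | 001-11,0010-1
  21 | 01-101  (sole → essential)
  35 | 100011  (sole → essential)
  38 | 1--110  (sole → essential)
  40 | -01000,1-1000
  45 | 101101  (sole → essential)
  46 | 1--110  (sole → essential)
  52 | 1101-0  (sole → essential)
  54 | 1--110,1101-0
  56 | 1-1000,11100-
  57 | 1110-1,11100-
  59 | 111-11,1110-1
  62 | 1--110,11111-
Essential prime implicants: 00-001, 01-101, 1--110, 100011, 101101, 1101-0
Petrick residual → -01000, 001-11, 1-1000, 1110-1
Minimum SOP uses 10 PIs: b'cd'e'f' + a'b'd'e'f + a'b'cef + a'bde'f + adef' + acd'e'f' + ab'c'd'ef + ab'cde'f + abc'df' + abcd'f

10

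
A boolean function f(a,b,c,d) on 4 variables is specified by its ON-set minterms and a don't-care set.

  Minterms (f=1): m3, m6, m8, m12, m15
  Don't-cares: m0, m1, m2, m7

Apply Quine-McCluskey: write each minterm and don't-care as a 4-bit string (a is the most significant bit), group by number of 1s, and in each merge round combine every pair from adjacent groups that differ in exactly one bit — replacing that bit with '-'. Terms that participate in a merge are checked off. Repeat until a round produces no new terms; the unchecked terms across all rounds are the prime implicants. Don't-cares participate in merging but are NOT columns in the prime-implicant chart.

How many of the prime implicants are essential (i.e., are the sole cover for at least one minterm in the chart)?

3

Round 0: 0000✓ 0001✓ 0010✓ 0011✓ 0110✓ 0111✓ 1000✓ 1100✓ 1111✓
Round 1: -000 -111 0-10✓ 0-11✓ 00-0✓ 00-1✓ 000-✓ 001-✓ 011-✓ 1-00
Round 2: 0-1- 00--
PIs = {-000, -111, 0-1-, 00--, 1-00}
Coverage chart:
  m3: 0-1-,00--
  m6: 0-1- ←essential
  m8: -000,1-00
  m12: 1-00 ←essential
  m15: -111 ←essential
Essential: -111, 0-1-, 1-00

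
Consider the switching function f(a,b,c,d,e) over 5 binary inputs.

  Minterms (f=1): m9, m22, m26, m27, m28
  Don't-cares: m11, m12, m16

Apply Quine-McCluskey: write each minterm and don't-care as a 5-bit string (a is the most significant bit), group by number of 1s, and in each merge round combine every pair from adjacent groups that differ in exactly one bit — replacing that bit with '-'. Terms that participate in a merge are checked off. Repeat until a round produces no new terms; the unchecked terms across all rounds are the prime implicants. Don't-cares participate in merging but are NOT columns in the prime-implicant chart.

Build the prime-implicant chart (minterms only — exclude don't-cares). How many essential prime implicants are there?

4

[col 0] 01001*, 01011*, 01100*, 10000, 10110, 11010*, 11011*, 11100*
[col 1] -1011, -1100, 010-1, 1101-
Prime implicants: -1011, -1100, 010-1, 10000, 10110, 1101-
PI chart (minterm → PIs covering it):
  9 | 010-1  (sole → essential)
  22 | 10110  (sole → essential)
  26 | 1101-  (sole → essential)
  27 | -1011,1101-
  28 | -1100  (sole → essential)
Essential prime implicants: -1100, 010-1, 10110, 1101-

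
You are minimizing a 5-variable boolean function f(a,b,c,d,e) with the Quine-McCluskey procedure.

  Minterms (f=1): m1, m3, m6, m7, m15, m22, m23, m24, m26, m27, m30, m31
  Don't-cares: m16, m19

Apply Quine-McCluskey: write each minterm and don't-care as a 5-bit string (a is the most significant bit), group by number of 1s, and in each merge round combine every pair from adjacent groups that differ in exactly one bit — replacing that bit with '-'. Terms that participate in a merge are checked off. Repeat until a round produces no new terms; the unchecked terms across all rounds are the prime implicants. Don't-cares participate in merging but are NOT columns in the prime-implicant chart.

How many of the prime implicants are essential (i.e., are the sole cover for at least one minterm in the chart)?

3

Round 0: 00001✓ 00011✓ 00110✓ 00111✓ 01111✓ 10000✓ 10011✓ 10110✓ 10111✓ 11000✓ 11010✓ 11011✓ 11110✓ 11111✓
Round 1: -0011✓ -0110✓ -0111✓ -1111✓ 0-111✓ 00-11✓ 000-1 0011-✓ 1-000 1-011✓ 1-110✓ 1-111✓ 10-11✓ 1011-✓ 11-10✓ 11-11✓ 110-0 1101-✓ 1111-✓
Round 2: --111 -0-11 -011- 1--11 1-11- 11-1-
PIs = {--111, -0-11, -011-, 000-1, 1--11, 1-000, 1-11-, 11-1-, 110-0}
Coverage chart:
  m1: 000-1 ←essential
  m3: -0-11,000-1
  m6: -011- ←essential
  m7: --111,-0-11,-011-
  m15: --111 ←essential
  m22: -011-,1-11-
  m23: --111,-0-11,-011-,1--11,1-11-
  m24: 1-000,110-0
  m26: 11-1-,110-0
  m27: 1--11,11-1-
  m30: 1-11-,11-1-
  m31: --111,1--11,1-11-,11-1-
Essential: --111, -011-, 000-1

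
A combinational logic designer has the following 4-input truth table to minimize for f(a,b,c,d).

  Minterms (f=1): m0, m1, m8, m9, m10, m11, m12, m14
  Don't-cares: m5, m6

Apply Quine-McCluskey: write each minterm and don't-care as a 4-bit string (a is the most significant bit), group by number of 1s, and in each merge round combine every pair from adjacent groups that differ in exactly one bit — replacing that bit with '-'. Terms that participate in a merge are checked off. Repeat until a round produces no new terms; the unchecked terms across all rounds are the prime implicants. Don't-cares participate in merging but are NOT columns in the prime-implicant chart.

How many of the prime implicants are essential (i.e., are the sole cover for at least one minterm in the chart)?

3

size-2^0 implicants → 0000(✓)  0001(✓)  0101(✓)  0110(✓)  1000(✓)  1001(✓)  1010(✓)  1011(✓)  1100(✓)  1110(✓)
size-2^1 implicants → -000(✓)  -001(✓)  -110  0-01  000-(✓)  1-00(✓)  1-10(✓)  10-0(✓)  10-1(✓)  100-(✓)  101-(✓)  11-0(✓)
size-2^2 implicants → -00-  1--0  10--
Unchecked terms (primes): -00-, -110, 0-01, 1--0, 10--
Minterm coverage:
  m0 ⊆ -00- [E]
  m1 ⊆ -00-,0-01
  m8 ⊆ -00-,1--0,10--
  m9 ⊆ -00-,10--
  m10 ⊆ 1--0,10--
  m11 ⊆ 10-- [E]
  m12 ⊆ 1--0 [E]
  m14 ⊆ -110,1--0
E = {-00-, 1--0, 10--}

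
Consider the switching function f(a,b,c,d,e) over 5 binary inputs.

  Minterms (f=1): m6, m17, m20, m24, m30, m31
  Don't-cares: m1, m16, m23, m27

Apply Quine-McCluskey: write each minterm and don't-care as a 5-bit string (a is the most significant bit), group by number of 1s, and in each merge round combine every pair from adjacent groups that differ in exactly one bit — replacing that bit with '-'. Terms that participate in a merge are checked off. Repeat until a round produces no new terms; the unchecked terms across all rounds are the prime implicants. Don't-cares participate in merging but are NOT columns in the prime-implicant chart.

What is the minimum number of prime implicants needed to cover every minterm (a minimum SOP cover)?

5

Round 0: 00001✓ 00110 10000✓ 10001✓ 10100✓ 10111✓ 11000✓ 11011✓ 11110✓ 11111✓
Round 1: -0001 1-000 1-111 10-00 1000- 11-11 1111-
PIs = {-0001, 00110, 1-000, 1-111, 10-00, 1000-, 11-11, 1111-}
Coverage chart:
  m6: 00110 ←essential
  m17: -0001,1000-
  m20: 10-00 ←essential
  m24: 1-000 ←essential
  m30: 1111- ←essential
  m31: 1-111,11-11,1111-
Essential: 00110, 1-000, 10-00, 1111-
Petrick residual → -0001
Min cover (5 terms): b'c'd'e + a'b'cde' + ac'd'e' + ab'd'e' + abcd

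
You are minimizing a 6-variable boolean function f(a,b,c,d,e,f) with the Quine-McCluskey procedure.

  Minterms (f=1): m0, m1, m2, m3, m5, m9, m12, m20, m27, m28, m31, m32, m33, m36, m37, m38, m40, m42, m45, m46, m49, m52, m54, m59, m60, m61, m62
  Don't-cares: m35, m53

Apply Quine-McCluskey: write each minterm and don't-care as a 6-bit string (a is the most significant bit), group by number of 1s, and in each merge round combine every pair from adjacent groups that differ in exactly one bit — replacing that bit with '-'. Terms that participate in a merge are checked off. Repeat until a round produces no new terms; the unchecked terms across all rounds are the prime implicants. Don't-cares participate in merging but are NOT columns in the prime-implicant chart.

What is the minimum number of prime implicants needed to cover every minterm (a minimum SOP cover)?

12

size-2^0 implicants → 000000(✓)  000001(✓)  000010(✓)  000011(✓)  000101(✓)  001001(✓)  001100(✓)  010100(✓)  011011(✓)  011100(✓)  011111(✓)  100000(✓)  100001(✓)  100011(✓)  100100(✓)  100101(✓)  100110(✓)  101000(✓)  101010(✓)  101101(✓)  101110(✓)  110001(✓)  110100(✓)  110101(✓)  110110(✓)  111011(✓)  111100(✓)  111101(✓)  111110(✓)
size-2^1 implicants → -00000(✓)  -00001(✓)  -00011(✓)  -00101(✓)  -10100(✓)  -11011  -11100(✓)  0-1100  00-001  000-01(✓)  0000-0(✓)  0000-1(✓)  00000-(✓)  00001-(✓)  01-100(✓)  011-11  1-0001(✓)  1-0100(✓)  1-0101(✓)  1-0110(✓)  1-1101(✓)  1-1110(✓)  10-000  10-101(✓)  10-110(✓)  100-00(✓)  100-01(✓)  1000-1(✓)  10000-(✓)  1001-0(✓)  10010-(✓)  101-10  1010-0  11-100(✓)  11-101(✓)  11-110(✓)  110-01(✓)  1101-0(✓)  11010-(✓)  1111-0(✓)  11110-(✓)
size-2^2 implicants → -00-01  -000-1  -0000-  -1-100  0000--  1--101  1--110  1-0-01  1-01-0  1-010-  100-0-  11-1-0  11-10-
Unchecked terms (primes): -00-01, -000-1, -0000-, -1-100, -11011, 0-1100, 00-001, 0000--, 011-11, 1--101, 1--110, 1-0-01, 1-01-0, 1-010-, 10-000, 100-0-, 101-10, 1010-0, 11-1-0, 11-10-
Minterm coverage:
  m0 ⊆ -0000-,0000--
  m1 ⊆ -00-01,-000-1,-0000-,00-001,0000--
  m2 ⊆ 0000-- [E]
  m3 ⊆ -000-1,0000--
  m5 ⊆ -00-01 [E]
  m9 ⊆ 00-001 [E]
  m12 ⊆ 0-1100 [E]
  m20 ⊆ -1-100 [E]
  m27 ⊆ -11011,011-11
  m28 ⊆ -1-100,0-1100
  m31 ⊆ 011-11 [E]
  m32 ⊆ -0000-,10-000,100-0-
  m33 ⊆ -00-01,-000-1,-0000-,1-0-01,100-0-
  m36 ⊆ 1-01-0,1-010-,100-0-
  m37 ⊆ -00-01,1--101,1-0-01,1-010-,100-0-
  m38 ⊆ 1--110,1-01-0
  m40 ⊆ 10-000,1010-0
  m42 ⊆ 101-10,1010-0
  m45 ⊆ 1--101 [E]
  m46 ⊆ 1--110,101-10
  m49 ⊆ 1-0-01 [E]
  m52 ⊆ -1-100,1-01-0,1-010-,11-1-0,11-10-
  m54 ⊆ 1--110,1-01-0,11-1-0
  m59 ⊆ -11011 [E]
  m60 ⊆ -1-100,11-1-0,11-10-
  m61 ⊆ 1--101,11-10-
  m62 ⊆ 1--110,11-1-0
E = {-00-01, -1-100, -11011, 0-1100, 00-001, 0000--, 011-11, 1--101, 1-0-01}
Petrick residual → 1--110, 100-0-, 1010-0
Cover = b'c'e'f + bde'f' + bcd'ef + a'cde'f' + a'b'd'e'f + a'b'c'd' + a'bcef + ade'f + adef' + ac'e'f + ab'c'e' + ab'cd'f'  |cover|=12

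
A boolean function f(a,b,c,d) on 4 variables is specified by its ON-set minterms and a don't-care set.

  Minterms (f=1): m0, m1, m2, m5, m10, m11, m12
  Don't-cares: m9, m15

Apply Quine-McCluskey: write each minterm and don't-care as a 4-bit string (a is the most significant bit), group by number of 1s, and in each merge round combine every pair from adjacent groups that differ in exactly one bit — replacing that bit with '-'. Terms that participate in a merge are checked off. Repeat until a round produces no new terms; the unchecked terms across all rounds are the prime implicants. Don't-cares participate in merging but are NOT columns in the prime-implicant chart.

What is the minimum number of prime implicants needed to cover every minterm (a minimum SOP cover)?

size-2^0 implicants → 0000(✓)  0001(✓)  0010(✓)  0101(✓)  1001(✓)  1010(✓)  1011(✓)  1100  1111(✓)
size-2^1 implicants → -001  -010  0-01  00-0  000-  1-11  10-1  101-
Unchecked terms (primes): -001, -010, 0-01, 00-0, 000-, 1-11, 10-1, 101-, 1100
Minterm coverage:
  m0 ⊆ 00-0,000-
  m1 ⊆ -001,0-01,000-
  m2 ⊆ -010,00-0
  m5 ⊆ 0-01 [E]
  m10 ⊆ -010,101-
  m11 ⊆ 1-11,10-1,101-
  m12 ⊆ 1100 [E]
E = {0-01, 1100}
Petrick residual → 00-0, 101-
Cover = a'c'd + a'b'd' + ab'c + abc'd'  |cover|=4

4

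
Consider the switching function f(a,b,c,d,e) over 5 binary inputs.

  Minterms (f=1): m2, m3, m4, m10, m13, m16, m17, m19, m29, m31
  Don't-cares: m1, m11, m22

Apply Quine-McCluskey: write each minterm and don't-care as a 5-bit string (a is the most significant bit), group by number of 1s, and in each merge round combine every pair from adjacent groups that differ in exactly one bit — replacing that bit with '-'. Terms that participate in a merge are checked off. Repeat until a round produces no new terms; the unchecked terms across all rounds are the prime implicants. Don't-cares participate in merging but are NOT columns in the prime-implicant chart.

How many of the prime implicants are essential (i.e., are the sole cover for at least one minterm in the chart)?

size-2^0 implicants → 00001(✓)  00010(✓)  00011(✓)  00100  01010(✓)  01011(✓)  01101(✓)  10000(✓)  10001(✓)  10011(✓)  10110  11101(✓)  11111(✓)
size-2^1 implicants → -0001(✓)  -0011(✓)  -1101  0-010(✓)  0-011(✓)  000-1(✓)  0001-(✓)  0101-(✓)  100-1(✓)  1000-  111-1
size-2^2 implicants → -00-1  0-01-
Unchecked terms (primes): -00-1, -1101, 0-01-, 00100, 1000-, 10110, 111-1
Minterm coverage:
  m2 ⊆ 0-01- [E]
  m3 ⊆ -00-1,0-01-
  m4 ⊆ 00100 [E]
  m10 ⊆ 0-01- [E]
  m13 ⊆ -1101 [E]
  m16 ⊆ 1000- [E]
  m17 ⊆ -00-1,1000-
  m19 ⊆ -00-1 [E]
  m29 ⊆ -1101,111-1
  m31 ⊆ 111-1 [E]
E = {-00-1, -1101, 0-01-, 00100, 1000-, 111-1}

6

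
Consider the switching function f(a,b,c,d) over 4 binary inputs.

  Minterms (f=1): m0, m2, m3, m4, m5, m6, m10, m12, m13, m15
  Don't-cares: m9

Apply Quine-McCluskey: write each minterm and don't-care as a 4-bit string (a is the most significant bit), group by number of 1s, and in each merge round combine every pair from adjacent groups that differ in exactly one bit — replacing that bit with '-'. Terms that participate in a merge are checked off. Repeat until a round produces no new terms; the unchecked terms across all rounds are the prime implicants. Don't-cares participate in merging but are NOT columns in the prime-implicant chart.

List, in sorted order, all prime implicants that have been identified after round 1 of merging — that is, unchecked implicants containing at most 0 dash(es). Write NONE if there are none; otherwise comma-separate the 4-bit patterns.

size-2^0 implicants → 0000(✓)  0010(✓)  0011(✓)  0100(✓)  0101(✓)  0110(✓)  1001(✓)  1010(✓)  1100(✓)  1101(✓)  1111(✓)
size-2^1 implicants → -010  -100(✓)  -101(✓)  0-00(✓)  0-10(✓)  00-0(✓)  001-  01-0(✓)  010-(✓)  1-01  11-1  110-(✓)
size-2^2 implicants → -10-  0--0
Unchecked terms (primes): -010, -10-, 0--0, 001-, 1-01, 11-1

NONE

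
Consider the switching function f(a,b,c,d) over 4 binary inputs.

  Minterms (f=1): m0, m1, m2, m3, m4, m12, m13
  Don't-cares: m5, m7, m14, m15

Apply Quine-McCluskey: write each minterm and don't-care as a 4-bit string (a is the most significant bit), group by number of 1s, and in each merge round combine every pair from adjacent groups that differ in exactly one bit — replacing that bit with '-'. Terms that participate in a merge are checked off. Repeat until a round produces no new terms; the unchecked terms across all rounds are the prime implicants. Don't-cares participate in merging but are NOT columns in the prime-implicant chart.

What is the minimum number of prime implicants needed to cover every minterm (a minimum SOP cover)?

Round 0: 0000✓ 0001✓ 0010✓ 0011✓ 0100✓ 0101✓ 0111✓ 1100✓ 1101✓ 1110✓ 1111✓
Round 1: -100✓ -101✓ -111✓ 0-00✓ 0-01✓ 0-11✓ 00-0✓ 00-1✓ 000-✓ 001-✓ 01-1✓ 010-✓ 11-0✓ 11-1✓ 110-✓ 111-✓
Round 2: -1-1 -10- 0--1 0-0- 00-- 11--
PIs = {-1-1, -10-, 0--1, 0-0-, 00--, 11--}
Coverage chart:
  m0: 0-0-,00--
  m1: 0--1,0-0-,00--
  m2: 00-- ←essential
  m3: 0--1,00--
  m4: -10-,0-0-
  m12: -10-,11--
  m13: -1-1,-10-,11--
Essential: 00--
Petrick residual → -10-
Min cover (2 terms): bc' + a'b'

2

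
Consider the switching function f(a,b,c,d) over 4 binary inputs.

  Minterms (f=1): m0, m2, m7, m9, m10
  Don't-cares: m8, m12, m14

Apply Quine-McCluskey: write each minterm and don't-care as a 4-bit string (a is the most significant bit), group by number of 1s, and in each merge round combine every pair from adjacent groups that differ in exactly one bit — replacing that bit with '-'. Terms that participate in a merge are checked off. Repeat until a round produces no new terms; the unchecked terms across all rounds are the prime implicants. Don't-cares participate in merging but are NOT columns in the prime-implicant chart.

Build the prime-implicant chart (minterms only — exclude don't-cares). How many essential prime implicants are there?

size-2^0 implicants → 0000(✓)  0010(✓)  0111  1000(✓)  1001(✓)  1010(✓)  1100(✓)  1110(✓)
size-2^1 implicants → -000(✓)  -010(✓)  00-0(✓)  1-00(✓)  1-10(✓)  10-0(✓)  100-  11-0(✓)
size-2^2 implicants → -0-0  1--0
Unchecked terms (primes): -0-0, 0111, 1--0, 100-
Minterm coverage:
  m0 ⊆ -0-0 [E]
  m2 ⊆ -0-0 [E]
  m7 ⊆ 0111 [E]
  m9 ⊆ 100- [E]
  m10 ⊆ -0-0,1--0
E = {-0-0, 0111, 100-}

3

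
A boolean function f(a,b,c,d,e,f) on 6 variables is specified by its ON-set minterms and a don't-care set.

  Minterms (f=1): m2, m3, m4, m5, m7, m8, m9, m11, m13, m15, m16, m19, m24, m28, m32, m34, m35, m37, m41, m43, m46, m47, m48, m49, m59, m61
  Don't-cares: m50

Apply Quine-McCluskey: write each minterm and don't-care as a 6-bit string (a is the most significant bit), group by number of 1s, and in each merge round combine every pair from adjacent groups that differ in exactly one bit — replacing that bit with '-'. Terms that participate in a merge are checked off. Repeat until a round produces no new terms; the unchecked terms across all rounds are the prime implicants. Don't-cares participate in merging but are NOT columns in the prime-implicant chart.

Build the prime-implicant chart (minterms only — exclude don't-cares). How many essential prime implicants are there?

11

size-2^0 implicants → 000010(✓)  000011(✓)  000100(✓)  000101(✓)  000111(✓)  001000(✓)  001001(✓)  001011(✓)  001101(✓)  001111(✓)  010000(✓)  010011(✓)  011000(✓)  011100(✓)  100000(✓)  100010(✓)  100011(✓)  100101(✓)  101001(✓)  101011(✓)  101110(✓)  101111(✓)  110000(✓)  110001(✓)  110010(✓)  111011(✓)  111101
size-2^1 implicants → -00010(✓)  -00011(✓)  -00101  -01001(✓)  -01011(✓)  -01111(✓)  -10000  0-0011  0-1000  00-011(✓)  00-101(✓)  00-111(✓)  000-11(✓)  00001-(✓)  0001-1(✓)  00010-  001-01(✓)  001-11(✓)  0010-1(✓)  00100-  0011-1(✓)  01-000  011-00  1-0000(✓)  1-0010(✓)  1-1011  10-011(✓)  1000-0(✓)  10001-(✓)  101-11(✓)  1010-1(✓)  10111-  1100-0(✓)  11000-
size-2^2 implicants → -0-011  -0001-  -01-11  -010-1  00--11  00-1-1  001--1  1-00-0
Unchecked terms (primes): -0-011, -0001-, -00101, -01-11, -010-1, -10000, 0-0011, 0-1000, 00--11, 00-1-1, 00010-, 001--1, 00100-, 01-000, 011-00, 1-00-0, 1-1011, 10111-, 11000-, 111101
Minterm coverage:
  m2 ⊆ -0001- [E]
  m3 ⊆ -0-011,-0001-,0-0011,00--11
  m4 ⊆ 00010- [E]
  m5 ⊆ -00101,00-1-1,00010-
  m7 ⊆ 00--11,00-1-1
  m8 ⊆ 0-1000,00100-
  m9 ⊆ -010-1,001--1,00100-
  m11 ⊆ -0-011,-01-11,-010-1,00--11,001--1
  m13 ⊆ 00-1-1,001--1
  m15 ⊆ -01-11,00--11,00-1-1,001--1
  m16 ⊆ -10000,01-000
  m19 ⊆ 0-0011 [E]
  m24 ⊆ 0-1000,01-000,011-00
  m28 ⊆ 011-00 [E]
  m32 ⊆ 1-00-0 [E]
  m34 ⊆ -0001-,1-00-0
  m35 ⊆ -0-011,-0001-
  m37 ⊆ -00101 [E]
  m41 ⊆ -010-1 [E]
  m43 ⊆ -0-011,-01-11,-010-1,1-1011
  m46 ⊆ 10111- [E]
  m47 ⊆ -01-11,10111-
  m48 ⊆ -10000,1-00-0,11000-
  m49 ⊆ 11000- [E]
  m59 ⊆ 1-1011 [E]
  m61 ⊆ 111101 [E]
E = {-0001-, -00101, -010-1, 0-0011, 00010-, 011-00, 1-00-0, 1-1011, 10111-, 11000-, 111101}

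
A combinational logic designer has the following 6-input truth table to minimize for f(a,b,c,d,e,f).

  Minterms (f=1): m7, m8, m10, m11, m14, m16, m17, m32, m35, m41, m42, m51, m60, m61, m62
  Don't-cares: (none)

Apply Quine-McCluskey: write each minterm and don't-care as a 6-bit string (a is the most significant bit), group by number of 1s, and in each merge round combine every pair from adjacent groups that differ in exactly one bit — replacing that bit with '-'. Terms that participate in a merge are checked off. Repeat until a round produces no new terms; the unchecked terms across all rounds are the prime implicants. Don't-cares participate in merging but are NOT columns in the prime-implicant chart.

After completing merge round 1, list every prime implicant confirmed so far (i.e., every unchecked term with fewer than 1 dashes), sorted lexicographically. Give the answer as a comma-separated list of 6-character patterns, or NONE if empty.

[col 0] 000111, 001000*, 001010*, 001011*, 001110*, 010000*, 010001*, 100000, 100011*, 101001, 101010*, 110011*, 111100*, 111101*, 111110*
[col 1] -01010, 001-10, 0010-0, 00101-, 01000-, 1-0011, 1111-0, 11110-
Prime implicants: -01010, 000111, 001-10, 0010-0, 00101-, 01000-, 1-0011, 100000, 101001, 1111-0, 11110-

000111, 100000, 101001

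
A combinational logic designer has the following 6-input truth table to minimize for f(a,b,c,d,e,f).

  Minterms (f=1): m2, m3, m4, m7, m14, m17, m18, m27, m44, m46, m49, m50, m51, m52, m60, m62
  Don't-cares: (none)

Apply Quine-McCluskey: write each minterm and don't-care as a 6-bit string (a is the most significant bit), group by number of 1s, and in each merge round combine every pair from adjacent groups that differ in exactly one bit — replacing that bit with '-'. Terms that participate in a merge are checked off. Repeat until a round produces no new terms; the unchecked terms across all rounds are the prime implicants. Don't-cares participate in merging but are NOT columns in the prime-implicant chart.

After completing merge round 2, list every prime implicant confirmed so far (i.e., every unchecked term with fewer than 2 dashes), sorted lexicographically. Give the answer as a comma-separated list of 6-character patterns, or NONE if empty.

-01110, -10001, -10010, 0-0010, 000-11, 00001-, 000100, 011011, 11-100, 1100-1, 11001-

size-2^0 implicants → 000010(✓)  000011(✓)  000100  000111(✓)  001110(✓)  010001(✓)  010010(✓)  011011  101100(✓)  101110(✓)  110001(✓)  110010(✓)  110011(✓)  110100(✓)  111100(✓)  111110(✓)
size-2^1 implicants → -01110  -10001  -10010  0-0010  000-11  00001-  1-1100(✓)  1-1110(✓)  1011-0(✓)  11-100  1100-1  11001-  1111-0(✓)
size-2^2 implicants → 1-11-0
Unchecked terms (primes): -01110, -10001, -10010, 0-0010, 000-11, 00001-, 000100, 011011, 1-11-0, 11-100, 1100-1, 11001-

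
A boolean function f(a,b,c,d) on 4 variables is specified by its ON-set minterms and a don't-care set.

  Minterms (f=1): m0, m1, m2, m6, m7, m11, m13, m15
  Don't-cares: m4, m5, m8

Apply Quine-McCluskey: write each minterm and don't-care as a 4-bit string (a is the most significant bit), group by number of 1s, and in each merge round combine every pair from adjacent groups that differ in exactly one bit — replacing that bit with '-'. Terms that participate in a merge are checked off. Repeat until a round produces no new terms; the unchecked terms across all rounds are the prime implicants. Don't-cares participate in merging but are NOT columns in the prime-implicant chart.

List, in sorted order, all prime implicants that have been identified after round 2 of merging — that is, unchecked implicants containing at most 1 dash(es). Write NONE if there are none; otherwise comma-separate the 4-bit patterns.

size-2^0 implicants → 0000(✓)  0001(✓)  0010(✓)  0100(✓)  0101(✓)  0110(✓)  0111(✓)  1000(✓)  1011(✓)  1101(✓)  1111(✓)
size-2^1 implicants → -000  -101(✓)  -111(✓)  0-00(✓)  0-01(✓)  0-10(✓)  00-0(✓)  000-(✓)  01-0(✓)  01-1(✓)  010-(✓)  011-(✓)  1-11  11-1(✓)
size-2^2 implicants → -1-1  0--0  0-0-  01--
Unchecked terms (primes): -000, -1-1, 0--0, 0-0-, 01--, 1-11

-000, 1-11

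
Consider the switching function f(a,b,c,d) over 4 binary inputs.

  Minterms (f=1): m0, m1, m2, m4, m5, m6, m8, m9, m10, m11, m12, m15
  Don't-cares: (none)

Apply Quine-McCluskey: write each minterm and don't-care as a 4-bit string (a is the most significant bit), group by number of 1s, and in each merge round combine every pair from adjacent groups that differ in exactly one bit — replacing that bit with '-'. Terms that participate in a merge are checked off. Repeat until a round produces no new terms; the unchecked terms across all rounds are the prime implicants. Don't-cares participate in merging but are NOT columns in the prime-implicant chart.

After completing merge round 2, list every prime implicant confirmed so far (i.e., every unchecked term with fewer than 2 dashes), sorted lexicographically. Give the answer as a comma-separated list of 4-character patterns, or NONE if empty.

1-11

Round 0: 0000✓ 0001✓ 0010✓ 0100✓ 0101✓ 0110✓ 1000✓ 1001✓ 1010✓ 1011✓ 1100✓ 1111✓
Round 1: -000✓ -001✓ -010✓ -100✓ 0-00✓ 0-01✓ 0-10✓ 00-0✓ 000-✓ 01-0✓ 010-✓ 1-00✓ 1-11 10-0✓ 10-1✓ 100-✓ 101-✓
Round 2: --00 -0-0 -00- 0--0 0-0- 10--
PIs = {--00, -0-0, -00-, 0--0, 0-0-, 1-11, 10--}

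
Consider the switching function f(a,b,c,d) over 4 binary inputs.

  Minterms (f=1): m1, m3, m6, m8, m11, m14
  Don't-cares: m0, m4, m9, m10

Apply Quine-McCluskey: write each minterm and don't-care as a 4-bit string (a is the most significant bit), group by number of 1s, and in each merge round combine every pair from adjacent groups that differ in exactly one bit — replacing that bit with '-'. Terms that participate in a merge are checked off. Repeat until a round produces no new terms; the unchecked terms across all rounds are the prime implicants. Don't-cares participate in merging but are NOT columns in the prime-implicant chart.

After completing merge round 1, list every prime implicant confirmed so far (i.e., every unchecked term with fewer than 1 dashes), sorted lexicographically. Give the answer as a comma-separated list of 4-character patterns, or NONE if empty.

size-2^0 implicants → 0000(✓)  0001(✓)  0011(✓)  0100(✓)  0110(✓)  1000(✓)  1001(✓)  1010(✓)  1011(✓)  1110(✓)
size-2^1 implicants → -000(✓)  -001(✓)  -011(✓)  -110  0-00  00-1(✓)  000-(✓)  01-0  1-10  10-0(✓)  10-1(✓)  100-(✓)  101-(✓)
size-2^2 implicants → -0-1  -00-  10--
Unchecked terms (primes): -0-1, -00-, -110, 0-00, 01-0, 1-10, 10--

NONE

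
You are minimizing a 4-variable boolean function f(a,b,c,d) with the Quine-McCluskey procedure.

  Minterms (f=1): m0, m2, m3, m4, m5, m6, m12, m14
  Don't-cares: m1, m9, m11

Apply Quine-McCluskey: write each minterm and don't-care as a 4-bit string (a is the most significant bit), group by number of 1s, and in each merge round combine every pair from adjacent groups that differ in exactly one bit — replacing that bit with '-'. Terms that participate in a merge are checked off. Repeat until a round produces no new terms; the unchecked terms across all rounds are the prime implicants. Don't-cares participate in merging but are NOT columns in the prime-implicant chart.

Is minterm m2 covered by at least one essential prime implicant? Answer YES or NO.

Round 0: 0000✓ 0001✓ 0010✓ 0011✓ 0100✓ 0101✓ 0110✓ 1001✓ 1011✓ 1100✓ 1110✓
Round 1: -001✓ -011✓ -100✓ -110✓ 0-00✓ 0-01✓ 0-10✓ 00-0✓ 00-1✓ 000-✓ 001-✓ 01-0✓ 010-✓ 10-1✓ 11-0✓
Round 2: -0-1 -1-0 0--0 0-0- 00--
PIs = {-0-1, -1-0, 0--0, 0-0-, 00--}
Coverage chart:
  m0: 0--0,0-0-,00--
  m2: 0--0,00--
  m3: -0-1,00--
  m4: -1-0,0--0,0-0-
  m5: 0-0- ←essential
  m6: -1-0,0--0
  m12: -1-0 ←essential
  m14: -1-0 ←essential
Essential: -1-0, 0-0-

NO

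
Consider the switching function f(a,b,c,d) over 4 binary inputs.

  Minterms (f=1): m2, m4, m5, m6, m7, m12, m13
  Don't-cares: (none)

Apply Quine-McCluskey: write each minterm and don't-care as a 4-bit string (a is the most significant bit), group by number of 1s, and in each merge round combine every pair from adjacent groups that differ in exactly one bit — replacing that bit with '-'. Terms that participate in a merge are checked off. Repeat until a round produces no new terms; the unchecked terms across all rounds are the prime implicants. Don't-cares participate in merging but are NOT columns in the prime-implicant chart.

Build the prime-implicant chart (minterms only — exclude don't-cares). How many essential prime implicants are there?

[col 0] 0010*, 0100*, 0101*, 0110*, 0111*, 1100*, 1101*
[col 1] -100*, -101*, 0-10, 01-0*, 01-1*, 010-*, 011-*, 110-*
[col 2] -10-, 01--
Prime implicants: -10-, 0-10, 01--
PI chart (minterm → PIs covering it):
  2 | 0-10  (sole → essential)
  4 | -10-,01--
  5 | -10-,01--
  6 | 0-10,01--
  7 | 01--  (sole → essential)
  12 | -10-  (sole → essential)
  13 | -10-  (sole → essential)
Essential prime implicants: -10-, 0-10, 01--

3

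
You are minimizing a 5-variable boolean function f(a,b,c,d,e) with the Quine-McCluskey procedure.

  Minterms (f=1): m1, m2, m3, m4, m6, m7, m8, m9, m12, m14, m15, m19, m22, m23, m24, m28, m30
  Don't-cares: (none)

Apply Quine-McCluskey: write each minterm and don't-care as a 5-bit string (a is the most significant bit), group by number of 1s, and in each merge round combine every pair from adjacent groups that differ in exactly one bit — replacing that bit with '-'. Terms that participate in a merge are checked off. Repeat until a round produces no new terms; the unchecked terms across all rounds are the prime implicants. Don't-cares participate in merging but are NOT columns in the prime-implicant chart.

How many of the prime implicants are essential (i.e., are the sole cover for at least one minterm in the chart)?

5

[col 0] 00001*, 00010*, 00011*, 00100*, 00110*, 00111*, 01000*, 01001*, 01100*, 01110*, 01111*, 10011*, 10110*, 10111*, 11000*, 11100*, 11110*
[col 1] -0011*, -0110*, -0111*, -1000*, -1100*, -1110*, 0-001, 0-100*, 0-110*, 0-111*, 00-10*, 00-11*, 000-1, 0001-*, 001-0*, 0011-*, 01-00*, 0100-, 011-0*, 0111-*, 1-110*, 10-11*, 1011-*, 11-00*, 111-0*
[col 2] --110, -0-11, -011-, -1-00, -11-0, 0-1-0, 0-11-, 00-1-
Prime implicants: --110, -0-11, -011-, -1-00, -11-0, 0-001, 0-1-0, 0-11-, 00-1-, 000-1, 0100-
PI chart (minterm → PIs covering it):
  1 | 0-001,000-1
  2 | 00-1-  (sole → essential)
  3 | -0-11,00-1-,000-1
  4 | 0-1-0  (sole → essential)
  6 | --110,-011-,0-1-0,0-11-,00-1-
  7 | -0-11,-011-,0-11-,00-1-
  8 | -1-00,0100-
  9 | 0-001,0100-
  12 | -1-00,-11-0,0-1-0
  14 | --110,-11-0,0-1-0,0-11-
  15 | 0-11-  (sole → essential)
  19 | -0-11  (sole → essential)
  22 | --110,-011-
  23 | -0-11,-011-
  24 | -1-00  (sole → essential)
  28 | -1-00,-11-0
  30 | --110,-11-0
Essential prime implicants: -0-11, -1-00, 0-1-0, 0-11-, 00-1-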